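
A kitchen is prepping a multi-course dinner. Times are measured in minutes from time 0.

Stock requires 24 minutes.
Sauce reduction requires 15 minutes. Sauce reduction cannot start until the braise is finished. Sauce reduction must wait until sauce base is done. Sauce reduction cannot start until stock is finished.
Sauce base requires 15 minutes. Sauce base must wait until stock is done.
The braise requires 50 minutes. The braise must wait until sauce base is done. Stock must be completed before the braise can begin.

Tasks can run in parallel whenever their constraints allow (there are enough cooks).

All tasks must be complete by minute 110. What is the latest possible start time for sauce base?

Sauce reduction has no dependents, so it just needs to finish by minute 110. Starting by 110 − 15 = minute 95 achieves that.
The braise must finish before sauce reduction (must start by minute 95). With a 50-minute duration, the braise must start by 95 − 50 = minute 45.
Sauce base must finish in time for the braise (must start by minute 45); sauce reduction (must start by minute 95). The tightest is minute 45, so sauce base must start by 45 − 15 = minute 30.

30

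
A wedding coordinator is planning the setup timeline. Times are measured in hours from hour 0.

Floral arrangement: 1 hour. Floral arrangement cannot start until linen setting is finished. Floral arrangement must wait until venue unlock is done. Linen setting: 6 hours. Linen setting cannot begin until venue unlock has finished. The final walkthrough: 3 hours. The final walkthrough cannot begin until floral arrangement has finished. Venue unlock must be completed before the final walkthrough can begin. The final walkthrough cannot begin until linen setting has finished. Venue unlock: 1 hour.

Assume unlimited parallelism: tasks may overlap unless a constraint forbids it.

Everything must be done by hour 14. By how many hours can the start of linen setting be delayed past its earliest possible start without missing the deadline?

3

Nothing blocks venue unlock, so it runs from hour 0 to hour 1.
After venue unlock (finishes hour 1), linen setting can start at hour 1 and finishes at hour 7.

Working backward from the deadline:
Nothing follows the final walkthrough; the deadline of hour 14 is its only limit. It must start by 14 − 3 = hour 11.
Floral arrangement must finish before the final walkthrough (must start by hour 11). With a 1-hour duration, floral arrangement must start by 11 − 1 = hour 10.
Linen setting feeds floral arrangement (must start by hour 10); the final walkthrough (must start by hour 11). Taking the minimum, linen setting must finish by hour 10 and start by 10 − 6 = hour 4.
So linen setting can start as early as hour 1 and as late as hour 4, giving 4 − 1 = 3 hours of slack.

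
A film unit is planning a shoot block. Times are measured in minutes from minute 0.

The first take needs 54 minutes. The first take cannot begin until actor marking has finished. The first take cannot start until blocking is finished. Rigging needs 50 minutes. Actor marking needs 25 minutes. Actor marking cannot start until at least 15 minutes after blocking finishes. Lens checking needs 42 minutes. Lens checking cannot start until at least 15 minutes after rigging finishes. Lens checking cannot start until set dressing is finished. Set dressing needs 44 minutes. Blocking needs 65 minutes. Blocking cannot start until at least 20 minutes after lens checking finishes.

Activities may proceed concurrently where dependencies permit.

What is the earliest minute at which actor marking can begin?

207

Nothing blocks set dressing, so it runs from minute 0 to minute 44.
Rigging can start immediately at minute 0; it finishes at minute 50.
Lens checking cannot start until rigging (finishes minute 50, plus 15-minute gap → minute 65); set dressing (finishes minute 44). The controlling bound is minute 65, so lens checking finishes at 65 + 42 = minute 107.
Blocking cannot begin until lens checking (finishes minute 107, plus 20-minute gap → minute 127). It runs from minute 127 to 127 + 65 = minute 192.
Actor marking waits on blocking (finishes minute 192, plus 15-minute gap → minute 207), so the earliest it can start is minute 207.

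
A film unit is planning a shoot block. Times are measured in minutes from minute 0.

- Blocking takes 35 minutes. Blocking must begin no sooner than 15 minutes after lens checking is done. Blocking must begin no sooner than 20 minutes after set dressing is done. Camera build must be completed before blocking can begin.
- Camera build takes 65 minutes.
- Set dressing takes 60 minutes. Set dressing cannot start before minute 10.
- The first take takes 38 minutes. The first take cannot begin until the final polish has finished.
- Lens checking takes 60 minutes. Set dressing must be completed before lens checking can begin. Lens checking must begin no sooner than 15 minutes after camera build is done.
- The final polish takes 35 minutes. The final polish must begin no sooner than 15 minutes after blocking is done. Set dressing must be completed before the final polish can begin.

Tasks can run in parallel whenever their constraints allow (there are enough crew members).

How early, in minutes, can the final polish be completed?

240

Camera build can start immediately at minute 0; it finishes at minute 65.
Set dressing cannot begin until its own release at minute 10. It runs from minute 10 to 10 + 60 = minute 70.
For lens checking: set dressing (finishes minute 70); camera build (finishes minute 65, plus 15-minute gap → minute 80). Taking the maximum gives a start of minute 80, and it finishes at 80 + 60 = minute 140.
Blocking needs all of lens checking (finishes minute 140, plus 15-minute gap → minute 155); set dressing (finishes minute 70, plus 20-minute gap → minute 90); camera build (finishes minute 65). That puts its earliest start at minute 155; it finishes at 155 + 35 = minute 190.
For the final polish: blocking (finishes minute 190, plus 15-minute gap → minute 205); set dressing (finishes minute 70). Taking the maximum gives a start of minute 205, and it finishes at 205 + 35 = minute 240.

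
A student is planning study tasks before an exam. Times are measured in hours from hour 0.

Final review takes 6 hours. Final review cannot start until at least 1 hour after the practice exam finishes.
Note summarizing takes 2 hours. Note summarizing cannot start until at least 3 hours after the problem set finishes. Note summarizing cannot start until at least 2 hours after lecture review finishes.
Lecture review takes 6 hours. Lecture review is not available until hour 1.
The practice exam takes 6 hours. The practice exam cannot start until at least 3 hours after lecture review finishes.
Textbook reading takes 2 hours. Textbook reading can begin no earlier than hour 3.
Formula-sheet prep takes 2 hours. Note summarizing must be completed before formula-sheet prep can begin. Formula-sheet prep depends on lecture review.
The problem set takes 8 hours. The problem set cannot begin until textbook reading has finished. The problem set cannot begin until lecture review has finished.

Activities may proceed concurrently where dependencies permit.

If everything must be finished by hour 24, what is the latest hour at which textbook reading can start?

To finish by hour 24, formula-sheet prep (duration 2) must start no later than hour 22.
Since formula-sheet prep (must start by hour 22) depends on it, note summarizing must finish by hour 22. Backing off its 2-hour duration gives a latest start of hour 20.
The problem set feeds into note summarizing (must start by hour 20, minus 3-hour gap → hour 17); so the problem set must finish by hour 17 and therefore start by hour 9.
Since the problem set (must start by hour 9) depends on it, textbook reading must finish by hour 9. Backing off its 2-hour duration gives a latest start of hour 7.

7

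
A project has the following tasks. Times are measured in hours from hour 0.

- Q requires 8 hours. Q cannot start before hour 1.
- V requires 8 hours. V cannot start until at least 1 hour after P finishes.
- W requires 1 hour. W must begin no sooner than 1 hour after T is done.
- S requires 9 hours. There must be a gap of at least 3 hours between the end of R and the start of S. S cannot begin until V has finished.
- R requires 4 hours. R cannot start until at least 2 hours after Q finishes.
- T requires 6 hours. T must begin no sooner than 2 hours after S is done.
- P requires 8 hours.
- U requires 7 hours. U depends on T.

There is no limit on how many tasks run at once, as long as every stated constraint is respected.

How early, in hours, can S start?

18

Q waits on its own release at hour 1, so it starts at hour 1 and finishes at 1 + 8 = hour 9.
R waits on Q (finishes hour 9, plus 2-hour gap → hour 11), so it starts at hour 11 and finishes at 11 + 4 = hour 15.
P can start immediately at hour 0; it finishes at hour 8.
After P (finishes hour 8, plus 1-hour gap → hour 9), V can start at hour 9 and finishes at hour 17.
S waits on R (finishes hour 15, plus 3-hour gap → hour 18); V (finishes hour 17). The latest of these is hour 18, which is the earliest S can start.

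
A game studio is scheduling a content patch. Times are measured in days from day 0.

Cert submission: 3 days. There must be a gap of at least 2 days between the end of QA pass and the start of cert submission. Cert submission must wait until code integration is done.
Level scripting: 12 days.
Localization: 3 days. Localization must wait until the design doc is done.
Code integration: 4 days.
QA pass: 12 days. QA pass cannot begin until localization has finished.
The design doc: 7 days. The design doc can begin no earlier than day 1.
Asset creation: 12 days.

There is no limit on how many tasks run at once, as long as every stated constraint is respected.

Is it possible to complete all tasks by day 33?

Yes

Nothing blocks code integration, so it runs from day 0 to day 4.
Level scripting has no prerequisites, so it starts at day 0 and finishes at day 12.
Asset creation has no prerequisites, so it starts at day 0 and finishes at day 12.
After its own release at day 1, the design doc can start at day 1 and finishes at day 8.
Localization waits on the design doc (finishes day 8), so it starts at day 8 and finishes at 8 + 3 = day 11.
QA pass cannot begin until localization (finishes day 11). It runs from day 11 to 11 + 12 = day 23.
Cert submission has to wait for QA pass (finishes day 23, plus 2-day gap → day 25); code integration (finishes day 4). The latest of these is day 25, so cert submission runs day 25 to 25 + 3 = day 28.
Every task is finished by day 28, which is no later than the deadline of 33, so the schedule is feasible.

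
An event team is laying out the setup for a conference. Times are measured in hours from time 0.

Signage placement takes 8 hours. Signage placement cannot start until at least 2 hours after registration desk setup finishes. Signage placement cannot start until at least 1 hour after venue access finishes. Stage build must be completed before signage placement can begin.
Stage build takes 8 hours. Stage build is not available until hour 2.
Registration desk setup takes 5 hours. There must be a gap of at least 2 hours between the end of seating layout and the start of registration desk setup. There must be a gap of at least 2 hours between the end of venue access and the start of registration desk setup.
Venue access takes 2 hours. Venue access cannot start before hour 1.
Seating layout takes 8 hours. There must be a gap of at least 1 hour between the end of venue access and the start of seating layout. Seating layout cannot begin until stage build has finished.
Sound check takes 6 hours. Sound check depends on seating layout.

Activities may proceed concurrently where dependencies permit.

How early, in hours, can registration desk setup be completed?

25

After its own release at hour 2, stage build can start at hour 2 and finishes at hour 10.
Venue access waits on its own release at hour 1, so it starts at hour 1 and finishes at 1 + 2 = hour 3.
Seating layout cannot start until venue access (finishes hour 3, plus 1-hour gap → hour 4); stage build (finishes hour 10). The controlling bound is hour 10, so seating layout finishes at 10 + 8 = hour 18.
Registration desk setup cannot start until seating layout (finishes hour 18, plus 2-hour gap → hour 20); venue access (finishes hour 3, plus 2-hour gap → hour 5). The controlling bound is hour 20, so registration desk setup finishes at 20 + 5 = hour 25.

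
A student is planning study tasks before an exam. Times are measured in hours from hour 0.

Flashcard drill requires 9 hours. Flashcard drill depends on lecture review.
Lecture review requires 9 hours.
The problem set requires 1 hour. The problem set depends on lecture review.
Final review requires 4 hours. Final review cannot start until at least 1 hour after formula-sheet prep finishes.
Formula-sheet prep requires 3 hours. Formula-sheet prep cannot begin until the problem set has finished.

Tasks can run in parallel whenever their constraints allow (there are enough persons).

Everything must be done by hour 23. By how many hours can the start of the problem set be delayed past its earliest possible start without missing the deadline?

Lecture review can start immediately at hour 0; it finishes at hour 9.
The problem set cannot begin until lecture review (finishes hour 9). It runs from hour 9 to 9 + 1 = hour 10.

Working backward from the deadline:
Final review must finish by hour 23; it takes 4 hours, so it must start by 23 − 4 = hour 19.
Formula-sheet prep has to be done before final review (must start by hour 19, minus 1-hour gap → hour 18). That means finishing by hour 18, i.e. starting by 18 − 3 = hour 15.
The problem set has to be done before formula-sheet prep (must start by hour 15). That means finishing by hour 15, i.e. starting by 15 − 1 = hour 14.
So the problem set can start as early as hour 9 and as late as hour 14, giving 14 − 9 = 5 hours of slack.

5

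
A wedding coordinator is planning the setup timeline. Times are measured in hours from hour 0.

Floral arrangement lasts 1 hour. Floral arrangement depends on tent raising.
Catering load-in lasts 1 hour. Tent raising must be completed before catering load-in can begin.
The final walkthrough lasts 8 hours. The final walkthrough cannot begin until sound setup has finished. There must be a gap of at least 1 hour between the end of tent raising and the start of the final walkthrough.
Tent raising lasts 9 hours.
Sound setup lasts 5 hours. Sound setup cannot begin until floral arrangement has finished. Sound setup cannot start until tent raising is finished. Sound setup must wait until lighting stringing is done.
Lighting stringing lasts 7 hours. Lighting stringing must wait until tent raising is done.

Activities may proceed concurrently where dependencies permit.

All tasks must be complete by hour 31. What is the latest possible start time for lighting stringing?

11

The final walkthrough must finish by hour 31; it takes 8 hours, so it must start by 31 − 8 = hour 23.
Sound setup feeds into the final walkthrough (must start by hour 23); so sound setup must finish by hour 23 and therefore start by hour 18.
Lighting stringing feeds into sound setup (must start by hour 18); so lighting stringing must finish by hour 18 and therefore start by hour 11.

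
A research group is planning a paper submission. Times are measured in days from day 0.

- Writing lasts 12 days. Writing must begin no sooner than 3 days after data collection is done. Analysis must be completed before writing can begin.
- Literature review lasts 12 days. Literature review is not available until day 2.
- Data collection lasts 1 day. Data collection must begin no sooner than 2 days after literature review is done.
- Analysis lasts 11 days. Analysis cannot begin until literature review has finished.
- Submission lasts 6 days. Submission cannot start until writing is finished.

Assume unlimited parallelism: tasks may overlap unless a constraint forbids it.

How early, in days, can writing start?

After its own release at day 2, literature review can start at day 2 and finishes at day 14.
Analysis cannot begin until literature review (finishes day 14). It runs from day 14 to 14 + 11 = day 25.
Data collection waits on literature review (finishes day 14, plus 2-day gap → day 16), so it starts at day 16 and finishes at 16 + 1 = day 17.
Writing waits on data collection (finishes day 17, plus 3-day gap → day 20); analysis (finishes day 25). The latest of these is day 25, which is the earliest writing can start.

25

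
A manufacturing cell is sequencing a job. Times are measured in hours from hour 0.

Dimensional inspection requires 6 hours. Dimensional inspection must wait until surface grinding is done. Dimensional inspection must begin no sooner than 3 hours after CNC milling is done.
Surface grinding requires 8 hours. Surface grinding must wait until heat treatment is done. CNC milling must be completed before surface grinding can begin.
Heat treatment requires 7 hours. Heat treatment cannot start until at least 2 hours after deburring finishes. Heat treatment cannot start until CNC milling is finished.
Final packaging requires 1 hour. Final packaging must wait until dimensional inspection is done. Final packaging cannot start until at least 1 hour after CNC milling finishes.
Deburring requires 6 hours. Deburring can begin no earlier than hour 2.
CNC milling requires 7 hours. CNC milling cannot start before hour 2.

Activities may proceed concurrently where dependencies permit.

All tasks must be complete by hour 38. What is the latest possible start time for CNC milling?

Final packaging must finish by hour 38; it takes 1 hour, so it must start by 38 − 1 = hour 37.
Dimensional inspection must finish before final packaging (must start by hour 37). With a 6-hour duration, dimensional inspection must start by 37 − 6 = hour 31.
Surface grinding has to be done before dimensional inspection (must start by hour 31). That means finishing by hour 31, i.e. starting by 31 − 8 = hour 23.
Since surface grinding (must start by hour 23) depends on it, heat treatment must finish by hour 23. Backing off its 7-hour duration gives a latest start of hour 16.
CNC milling must finish in time for heat treatment (must start by hour 16); surface grinding (must start by hour 23); dimensional inspection (must start by hour 31, minus 3-hour gap → hour 28); final packaging (must start by hour 37, minus 1-hour gap → hour 36). The tightest is hour 16, so CNC milling must start by 16 − 7 = hour 9.

9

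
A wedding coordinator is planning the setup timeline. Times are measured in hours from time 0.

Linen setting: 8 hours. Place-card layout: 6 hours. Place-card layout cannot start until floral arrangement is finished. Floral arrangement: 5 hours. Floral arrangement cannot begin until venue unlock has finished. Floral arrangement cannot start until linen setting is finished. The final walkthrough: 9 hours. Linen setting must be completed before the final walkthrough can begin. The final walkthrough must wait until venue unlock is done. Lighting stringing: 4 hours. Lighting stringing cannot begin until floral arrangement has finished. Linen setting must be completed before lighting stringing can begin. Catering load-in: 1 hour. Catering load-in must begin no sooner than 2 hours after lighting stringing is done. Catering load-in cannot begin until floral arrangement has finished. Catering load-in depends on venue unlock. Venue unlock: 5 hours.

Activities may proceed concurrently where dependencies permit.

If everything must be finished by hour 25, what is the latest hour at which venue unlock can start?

To finish by hour 25, catering load-in (duration 1) must start no later than hour 24.
Lighting stringing feeds into catering load-in (must start by hour 24, minus 2-hour gap → hour 22); so lighting stringing must finish by hour 22 and therefore start by hour 18.
To finish by hour 25, place-card layout (duration 6) must start no later than hour 19.
Floral arrangement feeds lighting stringing (must start by hour 18); catering load-in (must start by hour 24); place-card layout (must start by hour 19). Taking the minimum, floral arrangement must finish by hour 18 and start by 18 − 5 = hour 13.
The final walkthrough has no dependents, so it just needs to finish by hour 25. Starting by 25 − 9 = hour 16 achieves that.
Venue unlock has several dependents: floral arrangement (must start by hour 13); catering load-in (must start by hour 24); the final walkthrough (must start by hour 16). The earliest of those limits is hour 13, so venue unlock must start by 13 − 5 = hour 8.

8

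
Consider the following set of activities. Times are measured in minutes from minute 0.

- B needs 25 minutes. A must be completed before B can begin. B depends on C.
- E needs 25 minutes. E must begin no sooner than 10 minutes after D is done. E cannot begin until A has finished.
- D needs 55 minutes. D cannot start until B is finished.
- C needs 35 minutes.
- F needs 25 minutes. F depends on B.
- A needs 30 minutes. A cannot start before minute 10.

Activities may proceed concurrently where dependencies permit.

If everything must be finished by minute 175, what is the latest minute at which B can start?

E has no dependents, so it just needs to finish by minute 175. Starting by 175 − 25 = minute 150 achieves that.
D feeds into E (must start by minute 150, minus 10-minute gap → minute 140); so D must finish by minute 140 and therefore start by minute 85.
F must finish by minute 175; it takes 25 minutes, so it must start by 175 − 25 = minute 150.
B must finish in time for D (must start by minute 85); F (must start by minute 150). The tightest is minute 85, so B must start by 85 − 25 = minute 60.

60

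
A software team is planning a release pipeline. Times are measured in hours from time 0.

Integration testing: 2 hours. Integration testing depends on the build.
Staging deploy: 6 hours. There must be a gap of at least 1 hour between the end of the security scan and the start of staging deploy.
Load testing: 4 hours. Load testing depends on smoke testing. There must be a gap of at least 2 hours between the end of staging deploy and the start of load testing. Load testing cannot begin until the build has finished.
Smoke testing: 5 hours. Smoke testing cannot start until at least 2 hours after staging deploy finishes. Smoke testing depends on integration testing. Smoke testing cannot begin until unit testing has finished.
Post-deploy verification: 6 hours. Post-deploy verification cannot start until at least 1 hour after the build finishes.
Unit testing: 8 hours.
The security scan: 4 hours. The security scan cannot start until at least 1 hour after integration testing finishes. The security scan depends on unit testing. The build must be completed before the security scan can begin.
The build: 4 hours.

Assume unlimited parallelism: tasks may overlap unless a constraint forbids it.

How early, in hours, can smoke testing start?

21

Unit testing has no prerequisites, so it starts at hour 0 and finishes at hour 8.
The build has no prerequisites, so it starts at hour 0 and finishes at hour 4.
After the build (finishes hour 4), integration testing can start at hour 4 and finishes at hour 6.
The security scan has to wait for integration testing (finishes hour 6, plus 1-hour gap → hour 7); unit testing (finishes hour 8); the build (finishes hour 4). The latest of these is hour 8, so the security scan runs hour 8 to 8 + 4 = hour 12.
Staging deploy cannot begin until the security scan (finishes hour 12, plus 1-hour gap → hour 13). It runs from hour 13 to 13 + 6 = hour 19.
Smoke testing waits on staging deploy (finishes hour 19, plus 2-hour gap → hour 21); integration testing (finishes hour 6); unit testing (finishes hour 8). The latest of these is hour 21, which is the earliest smoke testing can start.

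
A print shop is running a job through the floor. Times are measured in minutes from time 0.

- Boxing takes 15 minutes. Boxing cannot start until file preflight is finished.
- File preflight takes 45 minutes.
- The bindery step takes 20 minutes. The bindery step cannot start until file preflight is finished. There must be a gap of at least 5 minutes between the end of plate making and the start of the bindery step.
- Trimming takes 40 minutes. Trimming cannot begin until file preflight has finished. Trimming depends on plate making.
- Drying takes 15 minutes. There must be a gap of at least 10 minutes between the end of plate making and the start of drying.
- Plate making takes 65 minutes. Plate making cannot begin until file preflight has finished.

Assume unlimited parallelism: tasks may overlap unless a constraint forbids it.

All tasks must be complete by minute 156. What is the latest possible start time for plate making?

Drying must finish by minute 156; it takes 15 minutes, so it must start by 156 − 15 = minute 141.
Trimming has no dependents, so it just needs to finish by minute 156. Starting by 156 − 40 = minute 116 achieves that.
Nothing follows the bindery step; the deadline of minute 156 is its only limit. It must start by 156 − 20 = minute 136.
Plate making has several dependents: drying (must start by minute 141, minus 10-minute gap → minute 131); trimming (must start by minute 116); the bindery step (must start by minute 136, minus 5-minute gap → minute 131). The earliest of those limits is minute 116, so plate making must start by 116 − 65 = minute 51.

51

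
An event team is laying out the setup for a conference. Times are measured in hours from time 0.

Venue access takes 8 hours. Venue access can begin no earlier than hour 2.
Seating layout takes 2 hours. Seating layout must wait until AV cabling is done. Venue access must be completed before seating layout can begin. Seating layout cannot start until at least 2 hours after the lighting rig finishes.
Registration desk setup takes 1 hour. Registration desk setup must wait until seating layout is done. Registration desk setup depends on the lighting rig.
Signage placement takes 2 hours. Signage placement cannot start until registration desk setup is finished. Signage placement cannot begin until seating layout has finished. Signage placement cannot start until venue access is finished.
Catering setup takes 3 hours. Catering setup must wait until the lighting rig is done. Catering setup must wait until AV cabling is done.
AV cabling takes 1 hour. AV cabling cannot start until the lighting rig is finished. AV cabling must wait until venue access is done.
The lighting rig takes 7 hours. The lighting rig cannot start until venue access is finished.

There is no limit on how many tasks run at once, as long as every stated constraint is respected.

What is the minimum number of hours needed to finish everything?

24

Venue access waits on its own release at hour 2, so it starts at hour 2 and finishes at 2 + 8 = hour 10.
After venue access (finishes hour 10), the lighting rig can start at hour 10 and finishes at hour 17.
AV cabling needs all of the lighting rig (finishes hour 17); venue access (finishes hour 10). That puts its earliest start at hour 17; it finishes at 17 + 1 = hour 18.
Catering setup needs all of the lighting rig (finishes hour 17); AV cabling (finishes hour 18). That puts its earliest start at hour 18; it finishes at 18 + 3 = hour 21.
Seating layout needs all of AV cabling (finishes hour 18); venue access (finishes hour 10); the lighting rig (finishes hour 17, plus 2-hour gap → hour 19). That puts its earliest start at hour 19; it finishes at 19 + 2 = hour 21.
For registration desk setup: seating layout (finishes hour 21); the lighting rig (finishes hour 17). Taking the maximum gives a start of hour 21, and it finishes at 21 + 1 = hour 22.
For signage placement: registration desk setup (finishes hour 22); seating layout (finishes hour 21); venue access (finishes hour 10). Taking the maximum gives a start of hour 22, and it finishes at 22 + 2 = hour 24.
All tasks are finished once the last one completes. Finish times: Venue access at 10, The lighting rig at 17, AV cabling at 18, Seating layout at 21, Registration desk setup at 22, Signage placement at 24, Catering setup at 21. The latest is hour 24.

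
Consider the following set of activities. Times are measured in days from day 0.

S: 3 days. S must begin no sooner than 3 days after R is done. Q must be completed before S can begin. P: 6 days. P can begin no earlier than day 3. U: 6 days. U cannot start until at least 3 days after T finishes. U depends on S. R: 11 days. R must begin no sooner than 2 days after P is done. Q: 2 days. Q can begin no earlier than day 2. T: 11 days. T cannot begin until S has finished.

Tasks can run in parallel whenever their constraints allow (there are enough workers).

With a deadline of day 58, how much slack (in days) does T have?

Q cannot begin until its own release at day 2. It runs from day 2 to 2 + 2 = day 4.
After its own release at day 3, P can start at day 3 and finishes at day 9.
After P (finishes day 9, plus 2-day gap → day 11), R can start at day 11 and finishes at day 22.
S needs all of R (finishes day 22, plus 3-day gap → day 25); Q (finishes day 4). That puts its earliest start at day 25; it finishes at 25 + 3 = day 28.
T cannot begin until S (finishes day 28). It runs from day 28 to 28 + 11 = day 39.

Working backward from the deadline:
To finish by day 58, U (duration 6) must start no later than day 52.
T has to be done before U (must start by day 52, minus 3-day gap → day 49). That means finishing by day 49, i.e. starting by 49 − 11 = day 38.
So T can start as early as day 28 and as late as day 38, giving 38 − 28 = 10 days of slack.

10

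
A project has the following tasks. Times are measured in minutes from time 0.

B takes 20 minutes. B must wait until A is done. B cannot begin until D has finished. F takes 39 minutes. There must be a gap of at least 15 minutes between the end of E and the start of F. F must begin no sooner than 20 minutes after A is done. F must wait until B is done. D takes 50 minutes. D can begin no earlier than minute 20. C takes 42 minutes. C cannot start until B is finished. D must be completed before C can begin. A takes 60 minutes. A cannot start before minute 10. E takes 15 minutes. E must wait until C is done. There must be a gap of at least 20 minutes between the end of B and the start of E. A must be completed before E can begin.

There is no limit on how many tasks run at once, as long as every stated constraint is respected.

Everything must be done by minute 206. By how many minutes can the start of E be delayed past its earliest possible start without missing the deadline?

5

After its own release at minute 20, D can start at minute 20 and finishes at minute 70.
A waits on its own release at minute 10, so it starts at minute 10 and finishes at 10 + 60 = minute 70.
B has to wait for A (finishes minute 70); D (finishes minute 70). The latest of these is minute 70, so B runs minute 70 to 70 + 20 = minute 90.
C cannot start until B (finishes minute 90); D (finishes minute 70). The controlling bound is minute 90, so C finishes at 90 + 42 = minute 132.
E needs all of C (finishes minute 132); B (finishes minute 90, plus 20-minute gap → minute 110); A (finishes minute 70). That puts its earliest start at minute 132; it finishes at 132 + 15 = minute 147.

Working backward from the deadline:
F must finish by minute 206; it takes 39 minutes, so it must start by 206 − 39 = minute 167.
Since F (must start by minute 167, minus 15-minute gap → minute 152) depends on it, E must finish by minute 152. Backing off its 15-minute duration gives a latest start of minute 137.
So E can start as early as minute 132 and as late as minute 137, giving 137 − 132 = 5 minutes of slack.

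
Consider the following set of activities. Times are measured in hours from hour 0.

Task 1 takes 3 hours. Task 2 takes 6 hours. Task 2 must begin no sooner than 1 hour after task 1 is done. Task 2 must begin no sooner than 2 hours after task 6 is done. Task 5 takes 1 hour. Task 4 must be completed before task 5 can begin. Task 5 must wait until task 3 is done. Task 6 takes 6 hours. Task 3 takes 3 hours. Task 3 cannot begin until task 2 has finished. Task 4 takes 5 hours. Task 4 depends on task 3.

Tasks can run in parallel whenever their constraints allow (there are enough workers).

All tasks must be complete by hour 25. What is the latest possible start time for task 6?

Task 5 has no dependents, so it just needs to finish by hour 25. Starting by 25 − 1 = hour 24 achieves that.
Task 4 must finish before task 5 (must start by hour 24). With a 5-hour duration, task 4 must start by 24 − 5 = hour 19.
Task 3 feeds task 4 (must start by hour 19); task 5 (must start by hour 24). Taking the minimum, task 3 must finish by hour 19 and start by 19 − 3 = hour 16.
Since task 3 (must start by hour 16) depends on it, task 2 must finish by hour 16. Backing off its 6-hour duration gives a latest start of hour 10.
Task 6 must finish before task 2 (must start by hour 10, minus 2-hour gap → hour 8). With a 6-hour duration, task 6 must start by 8 − 6 = hour 2.

2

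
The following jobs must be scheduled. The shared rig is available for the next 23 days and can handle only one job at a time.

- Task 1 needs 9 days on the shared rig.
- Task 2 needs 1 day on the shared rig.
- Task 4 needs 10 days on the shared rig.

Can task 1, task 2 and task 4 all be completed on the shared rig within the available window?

Running back to back, the jobs need 9 + 1 + 10 = 20 days on the shared rig.
Since 20 ≤ 23, they fit within the window.

Yes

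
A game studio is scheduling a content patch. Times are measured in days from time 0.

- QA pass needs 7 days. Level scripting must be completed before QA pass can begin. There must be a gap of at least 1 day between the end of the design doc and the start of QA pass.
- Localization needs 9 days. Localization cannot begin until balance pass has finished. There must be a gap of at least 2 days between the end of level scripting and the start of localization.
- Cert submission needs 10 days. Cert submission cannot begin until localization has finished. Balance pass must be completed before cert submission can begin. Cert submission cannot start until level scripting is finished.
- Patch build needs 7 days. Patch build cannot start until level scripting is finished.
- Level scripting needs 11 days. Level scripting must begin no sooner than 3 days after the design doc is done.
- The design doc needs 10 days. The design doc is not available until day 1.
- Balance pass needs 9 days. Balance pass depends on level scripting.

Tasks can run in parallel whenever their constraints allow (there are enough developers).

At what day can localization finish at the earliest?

43

The design doc cannot begin until its own release at day 1. It runs from day 1 to 1 + 10 = day 11.
Level scripting cannot begin until the design doc (finishes day 11, plus 3-day gap → day 14). It runs from day 14 to 14 + 11 = day 25.
After level scripting (finishes day 25), balance pass can start at day 25 and finishes at day 34.
Localization needs all of balance pass (finishes day 34); level scripting (finishes day 25, plus 2-day gap → day 27). That puts its earliest start at day 34; it finishes at 34 + 9 = day 43.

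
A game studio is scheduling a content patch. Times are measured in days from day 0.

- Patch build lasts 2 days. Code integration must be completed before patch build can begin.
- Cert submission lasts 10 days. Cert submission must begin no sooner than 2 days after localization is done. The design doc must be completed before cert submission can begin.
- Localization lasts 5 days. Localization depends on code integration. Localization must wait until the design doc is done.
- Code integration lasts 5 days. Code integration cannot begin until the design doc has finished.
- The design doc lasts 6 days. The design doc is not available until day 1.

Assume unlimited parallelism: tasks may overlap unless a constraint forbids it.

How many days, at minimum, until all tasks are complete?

29

The design doc cannot begin until its own release at day 1. It runs from day 1 to 1 + 6 = day 7.
After the design doc (finishes day 7), code integration can start at day 7 and finishes at day 12.
Patch build waits on code integration (finishes day 12), so it starts at day 12 and finishes at 12 + 2 = day 14.
Localization needs all of code integration (finishes day 12); the design doc (finishes day 7). That puts its earliest start at day 12; it finishes at 12 + 5 = day 17.
Cert submission cannot start until localization (finishes day 17, plus 2-day gap → day 19); the design doc (finishes day 7). The controlling bound is day 19, so cert submission finishes at 19 + 10 = day 29.
All tasks are finished once the last one completes. Finish times: The design doc at 7, Code integration at 12, Localization at 17, Cert submission at 29, Patch build at 14. The latest is day 29.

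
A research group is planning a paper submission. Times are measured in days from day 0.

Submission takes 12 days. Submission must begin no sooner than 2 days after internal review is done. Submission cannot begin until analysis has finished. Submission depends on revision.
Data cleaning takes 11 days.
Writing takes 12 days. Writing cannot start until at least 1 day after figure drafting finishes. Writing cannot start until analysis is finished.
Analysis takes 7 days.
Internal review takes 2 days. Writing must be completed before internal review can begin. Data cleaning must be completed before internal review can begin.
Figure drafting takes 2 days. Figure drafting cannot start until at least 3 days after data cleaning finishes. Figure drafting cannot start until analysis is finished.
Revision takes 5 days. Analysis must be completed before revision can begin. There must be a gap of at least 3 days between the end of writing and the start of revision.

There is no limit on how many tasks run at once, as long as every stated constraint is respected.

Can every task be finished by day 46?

Analysis has no prerequisites, so it starts at day 0 and finishes at day 7.
Data cleaning can start immediately at day 0; it finishes at day 11.
Figure drafting cannot start until data cleaning (finishes day 11, plus 3-day gap → day 14); analysis (finishes day 7). The controlling bound is day 14, so figure drafting finishes at 14 + 2 = day 16.
For writing: figure drafting (finishes day 16, plus 1-day gap → day 17); analysis (finishes day 7). Taking the maximum gives a start of day 17, and it finishes at 17 + 12 = day 29.
Revision needs all of analysis (finishes day 7); writing (finishes day 29, plus 3-day gap → day 32). That puts its earliest start at day 32; it finishes at 32 + 5 = day 37.
For internal review: writing (finishes day 29); data cleaning (finishes day 11). Taking the maximum gives a start of day 29, and it finishes at 29 + 2 = day 31.
For submission: internal review (finishes day 31, plus 2-day gap → day 33); analysis (finishes day 7); revision (finishes day 37). Taking the maximum gives a start of day 37, and it finishes at 37 + 12 = day 49.
The earliest everything can be done is day 49, which is after the deadline of 46, so it is not possible.

No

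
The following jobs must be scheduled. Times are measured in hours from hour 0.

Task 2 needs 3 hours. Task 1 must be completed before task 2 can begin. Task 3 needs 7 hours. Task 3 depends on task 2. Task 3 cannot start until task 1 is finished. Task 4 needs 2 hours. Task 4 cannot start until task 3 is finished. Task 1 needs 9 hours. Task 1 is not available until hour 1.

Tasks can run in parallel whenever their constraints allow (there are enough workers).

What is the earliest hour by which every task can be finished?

Task 1 cannot begin until its own release at hour 1. It runs from hour 1 to 1 + 9 = hour 10.
Task 2 cannot begin until task 1 (finishes hour 10). It runs from hour 10 to 10 + 3 = hour 13.
Task 3 needs all of task 2 (finishes hour 13); task 1 (finishes hour 10). That puts its earliest start at hour 13; it finishes at 13 + 7 = hour 20.
After task 3 (finishes hour 20), task 4 can start at hour 20 and finishes at hour 22.
All tasks are finished once the last one completes. Finish times: Task 1 at 10, Task 2 at 13, Task 3 at 20, Task 4 at 22. The latest is hour 22.

22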